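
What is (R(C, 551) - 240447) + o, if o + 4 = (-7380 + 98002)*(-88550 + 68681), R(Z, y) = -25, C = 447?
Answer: -1800808994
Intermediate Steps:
o = -1800568522 (o = -4 + (-7380 + 98002)*(-88550 + 68681) = -4 + 90622*(-19869) = -4 - 1800568518 = -1800568522)
(R(C, 551) - 240447) + o = (-25 - 240447) - 1800568522 = -240472 - 1800568522 = -1800808994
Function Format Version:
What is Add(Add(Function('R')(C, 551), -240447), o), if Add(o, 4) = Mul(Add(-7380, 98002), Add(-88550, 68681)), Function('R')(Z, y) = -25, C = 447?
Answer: -1800808994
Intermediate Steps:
o = -1800568522 (o = Add(-4, Mul(Add(-7380, 98002), Add(-88550, 68681))) = Add(-4, Mul(90622, -19869)) = Add(-4, -1800568518) = -1800568522)
Add(Add(Function('R')(C, 551), -240447), o) = Add(Add(-25, -240447), -1800568522) = Add(-240472, -1800568522) = -1800808994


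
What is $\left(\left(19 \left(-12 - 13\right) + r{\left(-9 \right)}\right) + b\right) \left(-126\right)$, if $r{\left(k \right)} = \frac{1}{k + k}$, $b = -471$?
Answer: $119203$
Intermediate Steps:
$r{\left(k \right)} = \frac{1}{2 k}$
$\left(\left(19 \left(-12 - 13\right) + r{\left(-9 \right)}\right) + b\right) \left(-126\right) = \left(\left(19 \left(-12 - 13\right) + \frac{1}{2 \left(-9\right)}\right) - 471\right) \left(-126\right) = \left(\left(19 \left(-25\right) + \frac{1}{2} \left(- \frac{1}{9}\right)\right) - 471\right) \left(-126\right) = \left(\left(-475 - \frac{1}{18}\right) - 471\right) \left(-126\right) = \left(- \frac{8551}{18} - 471\right) \left(-126\right) = \left(- \frac{17029}{18}\right) \left(-126\right) = 119203$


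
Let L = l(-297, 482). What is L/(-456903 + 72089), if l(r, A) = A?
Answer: -241/192407 ≈ -0.0012526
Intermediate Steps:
L = 482
L/(-456903 + 72089) = 482/(-456903 + 72089) = 482/(-384814) = 482*(-1/384814) = -241/192407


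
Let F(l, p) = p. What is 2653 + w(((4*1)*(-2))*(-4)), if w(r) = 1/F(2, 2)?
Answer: 5307/2 ≈ 2653.5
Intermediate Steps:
w(r) = ½ (w(r) = 1/2 = ½)
2653 + w(((4*1)*(-2))*(-4)) = 2653 + ½ = 5307/2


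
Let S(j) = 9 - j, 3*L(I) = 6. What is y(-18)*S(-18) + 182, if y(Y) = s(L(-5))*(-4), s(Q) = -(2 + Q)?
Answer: 614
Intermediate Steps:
L(I) = 2 (L(I) = (⅓)*6 = 2)
s(Q) = -2 - Q
y(Y) = 16 (y(Y) = (-2 - 1*2)*(-4) = (-2 - 2)*(-4) = -4*(-4) = 16)
y(-18)*S(-18) + 182 = 16*(9 - 1*(-18)) + 182 = 16*(9 + 18) + 182 = 16*27 + 182 = 432 + 182 = 614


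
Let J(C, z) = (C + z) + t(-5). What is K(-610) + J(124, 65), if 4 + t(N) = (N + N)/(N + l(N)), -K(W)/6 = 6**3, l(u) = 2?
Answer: -3323/3 ≈ -1107.7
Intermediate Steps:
K(W) = -1296 (K(W) = -6*6**3 = -6*216 = -1296)
t(N) = -4 + 2*N/(2 + N) (t(N) = -4 + (N + N)/(N + 2) = -4 + (2*N)/(2 + N) = -4 + 2*N/(2 + N))
J(C, z) = -2/3 + C + z (J(C, z) = (C + z) + 2*(-4 - 1*(-5))/(2 - 5) = (C + z) + 2*(-4 + 5)/(-3) = (C + z) + 2*(-1/3)*1 = (C + z) - 2/3 = -2/3 + C + z)
K(-610) + J(124, 65) = -1296 + (-2/3 + 124 + 65) = -1296 + 565/3 = -3323/3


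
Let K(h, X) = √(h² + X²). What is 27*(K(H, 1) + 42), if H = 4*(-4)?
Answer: 1134 + 27*√257 ≈ 1566.8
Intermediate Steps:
H = -16
K(h, X) = √(X² + h²)
27*(K(H, 1) + 42) = 27*(√(1² + (-16)²) + 42) = 27*(√(1 + 256) + 42) = 27*(√257 + 42) = 27*(42 + √257) = 1134 + 27*√257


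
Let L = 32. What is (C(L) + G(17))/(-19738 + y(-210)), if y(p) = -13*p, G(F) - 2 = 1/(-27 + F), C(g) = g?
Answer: -339/170080 ≈ -0.0019932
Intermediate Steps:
G(F) = 2 + 1/(-27 + F)
(C(L) + G(17))/(-19738 + y(-210)) = (32 + (-53 + 2*17)/(-27 + 17))/(-19738 - 13*(-210)) = (32 + (-53 + 34)/(-10))/(-19738 + 2730) = (32 - ⅒*(-19))/(-17008) = (32 + 19/10)*(-1/17008) = (339/10)*(-1/17008) = -339/170080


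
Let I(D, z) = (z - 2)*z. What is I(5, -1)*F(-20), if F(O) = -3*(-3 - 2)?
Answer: 45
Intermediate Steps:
F(O) = 15 (F(O) = -3*(-5) = 15)
I(D, z) = z*(-2 + z) (I(D, z) = (-2 + z)*z = z*(-2 + z))
I(5, -1)*F(-20) = -(-2 - 1)*15 = -1*(-3)*15 = 3*15 = 45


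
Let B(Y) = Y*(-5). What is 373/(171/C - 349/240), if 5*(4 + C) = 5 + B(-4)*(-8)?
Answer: -626640/10651 ≈ -58.834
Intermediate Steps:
B(Y) = -5*Y
C = -35 (C = -4 + (5 - 5*(-4)*(-8))/5 = -4 + (5 + 20*(-8))/5 = -4 + (5 - 160)/5 = -4 + (1/5)*(-155) = -4 - 31 = -35)
373/(171/C - 349/240) = 373/(171/(-35) - 349/240) = 373/(171*(-1/35) - 349*1/240) = 373/(-171/35 - 349/240) = 373/(-10651/1680) = 373*(-1680/10651) = -626640/10651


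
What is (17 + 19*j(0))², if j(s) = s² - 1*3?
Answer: 1600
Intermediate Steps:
j(s) = -3 + s² (j(s) = s² - 3 = -3 + s²)
(17 + 19*j(0))² = (17 + 19*(-3 + 0²))² = (17 + 19*(-3 + 0))² = (17 + 19*(-3))² = (17 - 57)² = (-40)² = 1600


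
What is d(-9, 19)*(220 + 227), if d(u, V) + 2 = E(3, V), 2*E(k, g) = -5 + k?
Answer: -1341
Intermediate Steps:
E(k, g) = -5/2 + k/2 (E(k, g) = (-5 + k)/2 = -5/2 + k/2)
d(u, V) = -3 (d(u, V) = -2 + (-5/2 + (½)*3) = -2 + (-5/2 + 3/2) = -2 - 1 = -3)
d(-9, 19)*(220 + 227) = -3*(220 + 227) = -3*447 = -1341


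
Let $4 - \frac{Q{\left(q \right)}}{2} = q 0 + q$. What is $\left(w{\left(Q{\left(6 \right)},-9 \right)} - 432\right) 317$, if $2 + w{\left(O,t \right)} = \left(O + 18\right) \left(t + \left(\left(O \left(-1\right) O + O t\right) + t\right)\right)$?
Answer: $-128702$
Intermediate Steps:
$Q{\left(q \right)} = 8 - 2 q$ ($Q{\left(q \right)} = 8 - 2 \left(q 0 + q\right) = 8 - 2 \left(0 + q\right) = 8 - 2 q$)
$w{\left(O,t \right)} = -2 + \left(18 + O\right) \left(- O^{2} + 2 t + O t\right)$ ($w{\left(O,t \right)} = -2 + \left(O + 18\right) \left(t + \left(\left(O \left(-1\right) O + O t\right) + t\right)\right) = -2 + \left(18 + O\right) \left(t + \left(\left(- O O + O t\right) + t\right)\right) = -2 + \left(18 + O\right) \left(t - \left(O^{2} - t - O t\right)\right) = -2 + \left(18 + O\right) \left(t + \left(t - O^{2} + O t\right)\right) = -2 + \left(18 + O\right) \left(- O^{2} + 2 t + O t\right)$)
$\left(w{\left(Q{\left(6 \right)},-9 \right)} - 432\right) 317 = \left(\left(-2 - \left(8 - 12\right)^{3} - 18 \left(8 - 12\right)^{2} + 36 \left(-9\right) - 9 \left(8 - 12\right)^{2} + 20 \left(8 - 12\right) \left(-9\right)\right) - 432\right) 317 = \left(\left(-2 - \left(8 - 12\right)^{3} - 18 \left(8 - 12\right)^{2} - 324 - 9 \left(8 - 12\right)^{2} + 20 \left(8 - 12\right) \left(-9\right)\right) - 432\right) 317 = \left(\left(-2 - \left(-4\right)^{3} - 18 \left(-4\right)^{2} - 324 - 9 \left(-4\right)^{2} + 20 \left(-4\right) \left(-9\right)\right) - 432\right) 317 = \left(\left(-2 - -64 - 288 - 324 - 144 + 720\right) - 432\right) 317 = \left(\left(-2 + 64 - 288 - 324 - 144 + 720\right) - 432\right) 317 = \left(26 - 432\right) 317 = \left(-406\right) 317 = -128702$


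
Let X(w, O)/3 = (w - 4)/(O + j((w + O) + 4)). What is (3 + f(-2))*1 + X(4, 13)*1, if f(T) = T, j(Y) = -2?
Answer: 1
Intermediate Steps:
X(w, O) = 3*(-4 + w)/(-2 + O) (X(w, O) = 3*((w - 4)/(O - 2)) = 3*((-4 + w)/(-2 + O)) = 3*(-4 + w)/(-2 + O))
(3 + f(-2))*1 + X(4, 13)*1 = (3 - 2)*1 + (3*(-4 + 4)/(-2 + 13))*1 = 1*1 + (3*0/11)*1 = 1 + (3*(1/11)*0)*1 = 1 + 0*1 = 1 + 0 = 1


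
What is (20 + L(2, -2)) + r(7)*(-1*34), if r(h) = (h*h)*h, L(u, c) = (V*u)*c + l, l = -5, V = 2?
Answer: -11655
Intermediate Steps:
L(u, c) = -5 + 2*c*u (L(u, c) = (2*u)*c - 5 = 2*c*u - 5 = -5 + 2*c*u)
r(h) = h³ (r(h) = h²*h = h³)
(20 + L(2, -2)) + r(7)*(-1*34) = (20 + (-5 + 2*(-2)*2)) + 7³*(-1*34) = (20 + (-5 - 8)) + 343*(-34) = (20 - 13) - 11662 = 7 - 11662 = -11655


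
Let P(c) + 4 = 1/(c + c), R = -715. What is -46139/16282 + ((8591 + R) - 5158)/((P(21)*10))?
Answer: -967870061/13595470 ≈ -71.191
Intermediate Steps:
P(c) = -4 + 1/(2*c) (P(c) = -4 + 1/(c + c) = -4 + 1/(2*c))
-46139/16282 + ((8591 + R) - 5158)/((P(21)*10)) = -46139/16282 + ((8591 - 715) - 5158)/(((-4 + (½)/21)*10)) = -46139*1/16282 + (7876 - 5158)/(((-4 + (½)*(1/21))*10)) = -46139/16282 + 2718/(((-4 + 1/42)*10)) = -46139/16282 + 2718/((-167/42*10)) = -46139/16282 + 2718/(-835/21) = -46139/16282 + 2718*(-21/835) = -46139/16282 - 57078/835 = -967870061/13595470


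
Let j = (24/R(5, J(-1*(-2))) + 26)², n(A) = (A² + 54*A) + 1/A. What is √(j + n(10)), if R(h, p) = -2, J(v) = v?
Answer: 3*√9290/10 ≈ 28.915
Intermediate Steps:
n(A) = 1/A + A² + 54*A
j = 196 (j = (24/(-2) + 26)² = (24*(-½) + 26)² = (-12 + 26)² = 14² = 196)
√(j + n(10)) = √(196 + (1 + 10²*(54 + 10))/10) = √(196 + (1 + 100*64)/10) = √(196 + (1 + 6400)/10) = √(196 + (⅒)*6401) = √(196 + 6401/10) = √(8361/10) = 3*√9290/10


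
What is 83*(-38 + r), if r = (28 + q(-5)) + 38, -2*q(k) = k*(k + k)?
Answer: 249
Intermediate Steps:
q(k) = -k² (q(k) = -k*(k + k)/2 = -k*2*k/2 = -k²)
r = 41 (r = (28 - 1*(-5)²) + 38 = (28 - 1*25) + 38 = (28 - 25) + 38 = 3 + 38 = 41)
83*(-38 + r) = 83*(-38 + 41) = 83*3 = 249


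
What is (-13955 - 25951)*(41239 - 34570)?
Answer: -266133114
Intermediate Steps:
(-13955 - 25951)*(41239 - 34570) = -39906*6669 = -266133114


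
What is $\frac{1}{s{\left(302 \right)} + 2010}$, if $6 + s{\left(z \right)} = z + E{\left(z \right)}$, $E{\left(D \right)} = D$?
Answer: $\frac{1}{2608} \approx 0.00038344$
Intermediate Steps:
$s{\left(z \right)} = -6 + 2 z$ ($s{\left(z \right)} = -6 + \left(z + z\right) = -6 + 2 z$)
$\frac{1}{s{\left(302 \right)} + 2010} = \frac{1}{\left(-6 + 2 \cdot 302\right) + 2010} = \frac{1}{\left(-6 + 604\right) + 2010} = \frac{1}{598 + 2010} = \frac{1}{2608}$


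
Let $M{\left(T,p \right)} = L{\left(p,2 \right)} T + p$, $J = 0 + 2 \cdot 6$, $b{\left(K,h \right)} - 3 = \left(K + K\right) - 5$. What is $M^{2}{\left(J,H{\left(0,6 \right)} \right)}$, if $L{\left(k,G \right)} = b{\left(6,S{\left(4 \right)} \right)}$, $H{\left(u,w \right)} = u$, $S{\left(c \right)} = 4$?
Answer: $14400$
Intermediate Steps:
$b{\left(K,h \right)} = -2 + 2 K$ ($b{\left(K,h \right)} = 3 + \left(\left(K + K\right) - 5\right) = 3 + \left(2 K - 5\right) = 3 + \left(-5 + 2 K\right) = -2 + 2 K$)
$L{\left(k,G \right)} = 10$ ($L{\left(k,G \right)} = -2 + 2 \cdot 6 = -2 + 12 = 10$)
$J = 12$ ($J = 0 + 12 = 12$)
$M{\left(T,p \right)} = p + 10 T$ ($M{\left(T,p \right)} = 10 T + p = p + 10 T$)
$M^{2}{\left(J,H{\left(0,6 \right)} \right)} = \left(0 + 10 \cdot 12\right)^{2} = \left(0 + 120\right)^{2} = 120^{2} = 14400$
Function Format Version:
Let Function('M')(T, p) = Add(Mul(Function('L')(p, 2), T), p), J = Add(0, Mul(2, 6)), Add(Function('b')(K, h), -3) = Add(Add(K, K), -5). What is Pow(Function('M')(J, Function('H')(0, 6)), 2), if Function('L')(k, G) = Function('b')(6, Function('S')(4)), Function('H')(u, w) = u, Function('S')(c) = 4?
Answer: 14400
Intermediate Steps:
Function('b')(K, h) = Add(-2, Mul(2, K)) (Function('b')(K, h) = Add(3, Add(Add(K, K), -5)) = Add(3, Add(Mul(2, K), -5)) = Add(3, Add(-5, Mul(2, K))) = Add(-2, Mul(2, K)))
Function('L')(k, G) = 10 (Function('L')(k, G) = Add(-2, Mul(2, 6)) = Add(-2, 12) = 10)
J = 12 (J = Add(0, 12) = 12)
Function('M')(T, p) = Add(p, Mul(10, T)) (Function('M')(T, p) = Add(Mul(10, T), p) = Add(p, Mul(10, T)))
Pow(Function('M')(J, Function('H')(0, 6)), 2) = Pow(Add(0, Mul(10, 12)), 2) = Pow(Add(0, 120), 2) = Pow(120, 2) = 14400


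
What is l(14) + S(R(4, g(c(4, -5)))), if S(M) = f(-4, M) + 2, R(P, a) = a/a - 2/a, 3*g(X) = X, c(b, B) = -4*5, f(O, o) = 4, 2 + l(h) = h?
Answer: 18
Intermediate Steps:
l(h) = -2 + h
c(b, B) = -20
g(X) = X/3
R(P, a) = 1 - 2/a
S(M) = 6 (S(M) = 4 + 2 = 6)
l(14) + S(R(4, g(c(4, -5)))) = (-2 + 14) + 6 = 12 + 6 = 18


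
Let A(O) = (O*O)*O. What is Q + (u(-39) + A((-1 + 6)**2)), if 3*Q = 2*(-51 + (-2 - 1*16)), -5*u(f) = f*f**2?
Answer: 137214/5 ≈ 27443.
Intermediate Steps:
u(f) = -f**3/5 (u(f) = -f*f**2/5 = -f**3/5)
A(O) = O**3 (A(O) = O**2*O = O**3)
Q = -46 (Q = (2*(-51 + (-2 - 1*16)))/3 = (2*(-51 + (-2 - 16)))/3 = (2*(-51 - 18))/3 = (2*(-69))/3 = (1/3)*(-138) = -46)
Q + (u(-39) + A((-1 + 6)**2)) = -46 + (-1/5*(-39)**3 + ((-1 + 6)**2)**3) = -46 + (-1/5*(-59319) + (5**2)**3) = -46 + (59319/5 + 25**3) = -46 + (59319/5 + 15625) = -46 + 137444/5 = 137214/5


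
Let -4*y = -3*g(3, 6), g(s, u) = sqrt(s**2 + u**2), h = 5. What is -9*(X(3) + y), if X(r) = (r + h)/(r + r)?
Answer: -12 - 81*sqrt(5)/4 ≈ -57.280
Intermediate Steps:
X(r) = (5 + r)/(2*r) (X(r) = (r + 5)/(r + r) = (5 + r)/((2*r)) = (5 + r)*(1/(2*r)) = (5 + r)/(2*r))
y = 9*sqrt(5)/4 (y = -(-3)*sqrt(3**2 + 6**2)/4 = -(-3)*sqrt(9 + 36)/4 = -(-3)*sqrt(45)/4 = -(-3)*3*sqrt(5)/4 = -(-9)*sqrt(5)/4 = 9*sqrt(5)/4 ≈ 5.0312)
-9*(X(3) + y) = -9*((1/2)*(5 + 3)/3 + 9*sqrt(5)/4) = -9*((1/2)*(1/3)*8 + 9*sqrt(5)/4) = -9*(4/3 + 9*sqrt(5)/4) = -12 - 81*sqrt(5)/4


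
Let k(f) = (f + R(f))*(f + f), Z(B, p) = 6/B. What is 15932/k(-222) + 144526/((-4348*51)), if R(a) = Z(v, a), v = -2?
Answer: -454385761/923026050 ≈ -0.49228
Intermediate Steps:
R(a) = -3 (R(a) = 6/(-2) = 6*(-½) = -3)
k(f) = 2*f*(-3 + f) (k(f) = (f - 3)*(f + f) = (-3 + f)*(2*f) = 2*f*(-3 + f))
15932/k(-222) + 144526/((-4348*51)) = 15932/((2*(-222)*(-3 - 222))) + 144526/((-4348*51)) = 15932/((2*(-222)*(-225))) + 144526/(-221748) = 15932/99900 + 144526*(-1/221748) = 15932*(1/99900) - 72263/110874 = 3983/24975 - 72263/110874 = -454385761/923026050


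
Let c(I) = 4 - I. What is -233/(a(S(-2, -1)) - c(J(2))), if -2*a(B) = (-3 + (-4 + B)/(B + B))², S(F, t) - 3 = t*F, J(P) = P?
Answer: 46600/1241 ≈ 37.550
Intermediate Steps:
S(F, t) = 3 + F*t (S(F, t) = 3 + t*F = 3 + F*t)
a(B) = -(-3 + (-4 + B)/(2*B))²/2 (a(B) = -(-3 + (-4 + B)/(B + B))²/2 = -(-3 + (-4 + B)/((2*B)))²/2 = -(-3 + (-4 + B)*(1/(2*B)))²/2 = -(-3 + (-4 + B)/(2*B))²/2)
-233/(a(S(-2, -1)) - c(J(2))) = -233/(-(4 + 5*(3 - 2*(-1)))²/(8*(3 - 2*(-1))²) - (4 - 1*2)) = -233/(-(4 + 5*(3 + 2))²/(8*(3 + 2)²) - (4 - 2)) = -233/(-⅛*(4 + 5*5)²/5² - 1*2) = -233/(-⅛*1/25*(4 + 25)² - 2) = -233/(-⅛*1/25*29² - 2) = -233/(-⅛*1/25*841 - 2) = -233/(-841/200 - 2) = -233/(-1241/200) = -233*(-200/1241) = 46600/1241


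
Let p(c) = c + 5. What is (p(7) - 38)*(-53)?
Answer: 1378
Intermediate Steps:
p(c) = 5 + c
(p(7) - 38)*(-53) = ((5 + 7) - 38)*(-53) = (12 - 38)*(-53) = -26*(-53) = 1378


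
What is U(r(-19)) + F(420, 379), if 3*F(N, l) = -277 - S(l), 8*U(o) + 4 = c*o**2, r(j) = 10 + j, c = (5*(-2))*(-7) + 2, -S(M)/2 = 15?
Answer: 3877/6 ≈ 646.17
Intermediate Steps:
S(M) = -30 (S(M) = -2*15 = -30)
c = 72 (c = -10*(-7) + 2 = 70 + 2 = 72)
U(o) = -1/2 + 9*o**2 (U(o) = -1/2 + (72*o**2)/8 = -1/2 + 9*o**2)
F(N, l) = -247/3 (F(N, l) = (-277 - 1*(-30))/3 = (-277 + 30)/3 = (1/3)*(-247) = -247/3)
U(r(-19)) + F(420, 379) = (-1/2 + 9*(10 - 19)**2) - 247/3 = (-1/2 + 9*(-9)**2) - 247/3 = (-1/2 + 9*81) - 247/3 = (-1/2 + 729) - 247/3 = 1457/2 - 247/3 = 3877/6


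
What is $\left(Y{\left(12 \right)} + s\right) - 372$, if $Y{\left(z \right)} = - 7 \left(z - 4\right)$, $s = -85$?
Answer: $-513$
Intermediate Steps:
$Y{\left(z \right)} = 28 - 7 z$ ($Y{\left(z \right)} = - 7 \left(-4 + z\right) = 28 - 7 z$)
$\left(Y{\left(12 \right)} + s\right) - 372 = \left(\left(28 - 84\right) - 85\right) - 372 = \left(-56 - 85\right) - 372 = -141 - 372 = -513$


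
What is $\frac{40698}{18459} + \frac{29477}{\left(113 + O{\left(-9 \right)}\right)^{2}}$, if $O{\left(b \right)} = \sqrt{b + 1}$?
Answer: $\frac{- 16880367 i + 291992 \sqrt{2}}{293 \left(- 12761 i + 452 \sqrt{2}\right)} \approx 4.5089 - 0.11542 i$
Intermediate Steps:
$O{\left(b \right)} = \sqrt{1 + b}$
$\frac{40698}{18459} + \frac{29477}{\left(113 + O{\left(-9 \right)}\right)^{2}} = \frac{40698}{18459} + \frac{29477}{\left(113 + \sqrt{1 - 9}\right)^{2}} = 40698 \cdot \frac{1}{18459} + \frac{29477}{\left(113 + \sqrt{-8}\right)^{2}} = \frac{646}{293} + \frac{29477}{\left(113 + 2 i \sqrt{2}\right)^{2}}$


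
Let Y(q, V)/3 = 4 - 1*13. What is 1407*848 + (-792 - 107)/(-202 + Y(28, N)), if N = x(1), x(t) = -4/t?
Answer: 273229043/229 ≈ 1.1931e+6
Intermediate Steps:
N = -4 (N = -4/1 = -4*1 = -4)
Y(q, V) = -27 (Y(q, V) = 3*(4 - 1*13) = 3*(4 - 13) = 3*(-9) = -27)
1407*848 + (-792 - 107)/(-202 + Y(28, N)) = 1407*848 + (-792 - 107)/(-202 - 27) = 1193136 - 899/(-229) = 1193136 - 899*(-1/229) = 1193136 + 899/229 = 273229043/229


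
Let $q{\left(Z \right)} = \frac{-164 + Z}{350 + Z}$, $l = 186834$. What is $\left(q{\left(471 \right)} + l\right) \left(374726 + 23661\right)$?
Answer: $\frac{61108988683127}{821} \approx 7.4432 \cdot 10^{10}$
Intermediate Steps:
$q{\left(Z \right)} = \frac{-164 + Z}{350 + Z}$
$\left(q{\left(471 \right)} + l\right) \left(374726 + 23661\right) = \left(\frac{-164 + 471}{350 + 471} + 186834\right) \left(374726 + 23661\right) = \left(\frac{1}{821} \cdot 307 + 186834\right) 398387 = \left(\frac{307}{821} + 186834\right) 398387 = \frac{153391021}{821} \cdot 398387 = \frac{61108988683127}{821}$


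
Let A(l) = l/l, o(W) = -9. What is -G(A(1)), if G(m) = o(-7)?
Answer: 9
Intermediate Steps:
A(l) = 1
G(m) = -9
-G(A(1)) = -1*(-9) = 9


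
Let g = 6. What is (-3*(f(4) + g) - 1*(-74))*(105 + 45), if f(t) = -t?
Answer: 10200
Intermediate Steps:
(-3*(f(4) + g) - 1*(-74))*(105 + 45) = (-3*(-1*4 + 6) - 1*(-74))*(105 + 45) = (-3*(-4 + 6) + 74)*150 = (-3*2 + 74)*150 = (-6 + 74)*150 = 68*150 = 10200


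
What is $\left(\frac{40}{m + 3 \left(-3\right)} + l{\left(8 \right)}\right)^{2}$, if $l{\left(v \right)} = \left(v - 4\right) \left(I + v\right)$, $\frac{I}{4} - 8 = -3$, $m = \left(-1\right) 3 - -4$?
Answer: $11449$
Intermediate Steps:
$m = 1$ ($m = -3 + 4 = 1$)
$I = 20$ ($I = 32 + 4 \left(-3\right) = 32 - 12 = 20$)
$l{\left(v \right)} = \left(-4 + v\right) \left(20 + v\right)$ ($l{\left(v \right)} = \left(v - 4\right) \left(20 + v\right) = \left(-4 + v\right) \left(20 + v\right)$)
$\left(\frac{40}{m + 3 \left(-3\right)} + l{\left(8 \right)}\right)^{2} = \left(\frac{40}{1 + 3 \left(-3\right)} + \left(-80 + 8^{2} + 16 \cdot 8\right)\right)^{2} = \left(\frac{40}{1 - 9} + \left(-80 + 64 + 128\right)\right)^{2} = \left(\frac{40}{-8} + 112\right)^{2} = \left(40 \left(- \frac{1}{8}\right) + 112\right)^{2} = \left(-5 + 112\right)^{2} = 107^{2} = 11449$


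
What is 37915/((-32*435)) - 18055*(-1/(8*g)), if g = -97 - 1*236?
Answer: -2936093/309024 ≈ -9.5012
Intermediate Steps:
g = -333 (g = -97 - 236 = -333)
37915/((-32*435)) - 18055*(-1/(8*g)) = 37915/((-32*435)) - 18055/((-333*(-8))) = 37915/(-13920) - 18055/2664 = 37915*(-1/13920) - 18055*1/2664 = -7583/2784 - 18055/2664 = -2936093/309024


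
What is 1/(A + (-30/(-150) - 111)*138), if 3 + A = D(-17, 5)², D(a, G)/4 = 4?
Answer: -5/75187 ≈ -6.6501e-5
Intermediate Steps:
D(a, G) = 16 (D(a, G) = 4*4 = 16)
A = 253 (A = -3 + 16² = -3 + 256 = 253)
1/(A + (-30/(-150) - 111)*138) = 1/(253 + (-30/(-150) - 111)*138) = 1/(253 + (-30*(-1/150) - 111)*138) = 1/(253 + (⅕ - 111)*138) = 1/(253 - 554/5*138) = 1/(253 - 76452/5) = 1/(-75187/5) = -5/75187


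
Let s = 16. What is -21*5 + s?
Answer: -89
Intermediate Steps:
-21*5 + s = -21*5 + 16 = -105 + 16 = -89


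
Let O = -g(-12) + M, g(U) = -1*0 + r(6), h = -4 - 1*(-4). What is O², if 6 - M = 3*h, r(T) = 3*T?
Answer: 144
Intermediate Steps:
h = 0 (h = -4 + 4 = 0)
g(U) = 18 (g(U) = -1*0 + 3*6 = 0 + 18 = 18)
M = 6 (M = 6 - 3*0 = 6 - 1*0 = 6 + 0 = 6)
O = -12 (O = -1*18 + 6 = -18 + 6 = -12)
O² = (-12)² = 144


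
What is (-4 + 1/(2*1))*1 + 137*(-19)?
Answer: -5213/2 ≈ -2606.5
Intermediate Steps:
(-4 + 1/(2*1))*1 + 137*(-19) = (-4 + 1/2)*1 - 2603 = -7/2*1 - 2603 = -7/2 - 2603 = -5213/2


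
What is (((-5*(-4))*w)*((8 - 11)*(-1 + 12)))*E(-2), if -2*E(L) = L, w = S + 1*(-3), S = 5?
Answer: -1320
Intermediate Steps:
w = 2 (w = 5 + 1*(-3) = 5 - 3 = 2)
E(L) = -L/2
(((-5*(-4))*w)*((8 - 11)*(-1 + 12)))*E(-2) = ((-5*(-4)*2)*((8 - 11)*(-1 + 12)))*(-½*(-2)) = ((20*2)*(-3*11))*1 = (40*(-33))*1 = -1320*1 = -1320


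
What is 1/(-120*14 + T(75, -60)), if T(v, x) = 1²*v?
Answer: -1/1605 ≈ -0.00062305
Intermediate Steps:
T(v, x) = v (T(v, x) = 1*v = v)
1/(-120*14 + T(75, -60)) = 1/(-120*14 + 75) = 1/(-1680 + 75) = 1/(-1605) = -1/1605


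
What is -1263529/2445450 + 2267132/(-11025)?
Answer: -302480999/1467270 ≈ -206.15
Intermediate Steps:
-1263529/2445450 + 2267132/(-11025) = -1263529*1/2445450 + 2267132*(-1/11025) = -1263529/2445450 - 46268/225 = -302480999/1467270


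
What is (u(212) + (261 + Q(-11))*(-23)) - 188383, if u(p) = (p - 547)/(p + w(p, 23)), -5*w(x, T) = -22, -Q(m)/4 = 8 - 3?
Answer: -209829607/1082 ≈ -1.9393e+5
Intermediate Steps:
Q(m) = -20 (Q(m) = -4*(8 - 3) = -4*5 = -20)
w(x, T) = 22/5 (w(x, T) = -1/5*(-22) = 22/5)
u(p) = (-547 + p)/(22/5 + p) (u(p) = (p - 547)/(p + 22/5) = (-547 + p)/(22/5 + p))
(u(212) + (261 + Q(-11))*(-23)) - 188383 = (5*(-547 + 212)/(22 + 5*212) + (261 - 20)*(-23)) - 188383 = (5*(-335)/(22 + 1060) + 241*(-23)) - 188383 = (5*(-335)/1082 - 5543) - 188383 = (5*(1/1082)*(-335) - 5543) - 188383 = (-1675/1082 - 5543) - 188383 = -5999201/1082 - 188383 = -209829607/1082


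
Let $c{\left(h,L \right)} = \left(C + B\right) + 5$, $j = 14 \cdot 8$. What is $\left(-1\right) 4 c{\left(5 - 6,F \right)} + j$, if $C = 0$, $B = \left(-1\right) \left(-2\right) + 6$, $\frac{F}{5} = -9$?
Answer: $60$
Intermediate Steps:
$F = -45$ ($F = 5 \left(-9\right) = -45$)
$B = 8$ ($B = 2 + 6 = 8$)
$j = 112$
$c{\left(h,L \right)} = 13$ ($c{\left(h,L \right)} = \left(0 + 8\right) + 5 = 8 + 5 = 13$)
$\left(-1\right) 4 c{\left(5 - 6,F \right)} + j = \left(-1\right) 4 \cdot 13 + 112 = \left(-4\right) 13 + 112 = -52 + 112 = 60$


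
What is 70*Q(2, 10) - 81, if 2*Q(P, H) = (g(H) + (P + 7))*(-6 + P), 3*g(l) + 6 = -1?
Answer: -3043/3 ≈ -1014.3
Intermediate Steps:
g(l) = -7/3 (g(l) = -2 + (⅓)*(-1) = -2 - ⅓ = -7/3)
Q(P, H) = (-6 + P)*(14/3 + P)/2 (Q(P, H) = ((-7/3 + (P + 7))*(-6 + P))/2 = ((-7/3 + (7 + P))*(-6 + P))/2 = ((14/3 + P)*(-6 + P))/2 = ((-6 + P)*(14/3 + P))/2 = (-6 + P)*(14/3 + P)/2)
70*Q(2, 10) - 81 = 70*(-14 + (½)*2² - ⅔*2) - 81 = 70*(-14 + (½)*4 - 4/3) - 81 = 70*(-14 + 2 - 4/3) - 81 = 70*(-40/3) - 81 = -2800/3 - 81 = -3043/3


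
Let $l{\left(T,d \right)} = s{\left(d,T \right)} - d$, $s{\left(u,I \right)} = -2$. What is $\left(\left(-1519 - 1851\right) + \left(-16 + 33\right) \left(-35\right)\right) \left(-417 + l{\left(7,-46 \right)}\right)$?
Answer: $1478945$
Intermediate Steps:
$l{\left(T,d \right)} = -2 - d$
$\left(\left(-1519 - 1851\right) + \left(-16 + 33\right) \left(-35\right)\right) \left(-417 + l{\left(7,-46 \right)}\right) = \left(\left(-1519 - 1851\right) + \left(-16 + 33\right) \left(-35\right)\right) \left(-417 - -44\right) = \left(\left(-1519 - 1851\right) + 17 \left(-35\right)\right) \left(-417 + \left(-2 + 46\right)\right) = \left(-3370 - 595\right) \left(-417 + 44\right) = \left(-3965\right) \left(-373\right) = 1478945$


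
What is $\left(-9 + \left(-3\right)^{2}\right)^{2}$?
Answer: $0$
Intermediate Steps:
$\left(-9 + \left(-3\right)^{2}\right)^{2} = \left(-9 + 9\right)^{2} = 0^{2} = 0$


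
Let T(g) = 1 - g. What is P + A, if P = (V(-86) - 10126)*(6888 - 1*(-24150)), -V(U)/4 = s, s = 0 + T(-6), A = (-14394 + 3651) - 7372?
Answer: -315177967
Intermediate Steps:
A = -18115 (A = -10743 - 7372 = -18115)
s = 7 (s = 0 + (1 - 1*(-6)) = 0 + (1 + 6) = 0 + 7 = 7)
V(U) = -28 (V(U) = -4*7 = -28)
P = -315159852 (P = (-28 - 10126)*(6888 - 1*(-24150)) = -10154*(6888 + 24150) = -10154*31038 = -315159852)
P + A = -315159852 - 18115 = -315177967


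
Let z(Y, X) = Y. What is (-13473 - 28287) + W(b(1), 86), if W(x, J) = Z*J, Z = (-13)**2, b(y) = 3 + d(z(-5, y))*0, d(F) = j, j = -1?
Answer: -27226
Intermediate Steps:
d(F) = -1
b(y) = 3 (b(y) = 3 - 1*0 = 3 + 0 = 3)
Z = 169
W(x, J) = 169*J
(-13473 - 28287) + W(b(1), 86) = (-13473 - 28287) + 169*86 = -41760 + 14534 = -27226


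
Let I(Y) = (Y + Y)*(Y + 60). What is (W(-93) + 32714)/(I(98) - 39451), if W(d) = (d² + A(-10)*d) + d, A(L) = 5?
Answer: -40805/8483 ≈ -4.8102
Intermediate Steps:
I(Y) = 2*Y*(60 + Y) (I(Y) = (2*Y)*(60 + Y) = 2*Y*(60 + Y))
W(d) = d² + 6*d (W(d) = (d² + 5*d) + d = d² + 6*d)
(W(-93) + 32714)/(I(98) - 39451) = (-93*(6 - 93) + 32714)/(2*98*(60 + 98) - 39451) = (-93*(-87) + 32714)/(2*98*158 - 39451) = (8091 + 32714)/(30968 - 39451) = 40805/(-8483) = 40805*(-1/8483) = -40805/8483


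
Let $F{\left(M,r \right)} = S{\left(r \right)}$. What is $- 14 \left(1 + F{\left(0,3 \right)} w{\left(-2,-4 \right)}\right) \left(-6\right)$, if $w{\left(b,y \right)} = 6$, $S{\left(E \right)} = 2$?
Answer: $1092$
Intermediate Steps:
$F{\left(M,r \right)} = 2$
$- 14 \left(1 + F{\left(0,3 \right)} w{\left(-2,-4 \right)}\right) \left(-6\right) = - 14 \left(1 + 2 \cdot 6\right) \left(-6\right) = - 14 \left(1 + 12\right) \left(-6\right) = \left(-14\right) 13 \left(-6\right) = \left(-182\right) \left(-6\right) = 1092$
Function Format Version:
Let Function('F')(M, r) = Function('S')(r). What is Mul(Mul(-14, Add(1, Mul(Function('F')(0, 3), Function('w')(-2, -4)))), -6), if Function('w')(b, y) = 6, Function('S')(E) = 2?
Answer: 1092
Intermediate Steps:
Function('F')(M, r) = 2
Mul(Mul(-14, Add(1, Mul(Function('F')(0, 3), Function('w')(-2, -4)))), -6) = Mul(Mul(-14, Add(1, Mul(2, 6))), -6) = Mul(Mul(-14, Add(1, 12)), -6) = Mul(Mul(-14, 13), -6) = Mul(-182, -6) = 1092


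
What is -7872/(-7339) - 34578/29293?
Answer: -565206/5243447 ≈ -0.10779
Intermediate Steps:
-7872/(-7339) - 34578/29293 = -7872*(-1/7339) - 34578*1/29293 = 192/179 - 34578/29293 = -565206/5243447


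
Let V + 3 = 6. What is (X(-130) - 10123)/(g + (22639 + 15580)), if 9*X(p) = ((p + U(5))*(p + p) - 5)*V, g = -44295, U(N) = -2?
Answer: -1973/9114 ≈ -0.21648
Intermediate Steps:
V = 3 (V = -3 + 6 = 3)
X(p) = -5/3 + 2*p*(-2 + p)/3 (X(p) = (((p - 2)*(p + p) - 5)*3)/9 = (((-2 + p)*(2*p) - 5)*3)/9 = ((2*p*(-2 + p) - 5)*3)/9 = ((-5 + 2*p*(-2 + p))*3)/9 = (-15 + 6*p*(-2 + p))/9 = -5/3 + 2*p*(-2 + p)/3)
(X(-130) - 10123)/(g + (22639 + 15580)) = ((-5/3 - 4/3*(-130) + (⅔)*(-130)²) - 10123)/(-44295 + (22639 + 15580)) = ((-5/3 + 520/3 + (⅔)*16900) - 10123)/(-44295 + 38219) = ((-5/3 + 520/3 + 33800/3) - 10123)/(-6076) = (34315/3 - 10123)*(-1/6076) = (3946/3)*(-1/6076) = -1973/9114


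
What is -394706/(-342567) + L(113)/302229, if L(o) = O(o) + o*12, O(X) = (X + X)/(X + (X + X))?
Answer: 2348163704/2030072193 ≈ 1.1567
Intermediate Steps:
O(X) = ⅔ (O(X) = (2*X)/(X + 2*X) = (2*X)/((3*X)) = (2*X)*(1/(3*X)) = ⅔)
L(o) = ⅔ + 12*o (L(o) = ⅔ + o*12 = ⅔ + 12*o)
-394706/(-342567) + L(113)/302229 = -394706/(-342567) + (⅔ + 12*113)/302229 = -394706*(-1/342567) + (⅔ + 1356)*(1/302229) = 23218/20151 + (4070/3)*(1/302229) = 23218/20151 + 4070/906687 = 2348163704/2030072193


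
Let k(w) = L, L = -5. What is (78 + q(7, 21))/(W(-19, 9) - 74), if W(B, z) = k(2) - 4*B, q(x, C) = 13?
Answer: -91/3 ≈ -30.333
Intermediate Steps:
k(w) = -5
W(B, z) = -5 - 4*B
(78 + q(7, 21))/(W(-19, 9) - 74) = (78 + 13)/((-5 - 4*(-19)) - 74) = 91/((-5 + 76) - 74) = 91/(71 - 74) = 91/(-3) = 91*(-1/3) = -91/3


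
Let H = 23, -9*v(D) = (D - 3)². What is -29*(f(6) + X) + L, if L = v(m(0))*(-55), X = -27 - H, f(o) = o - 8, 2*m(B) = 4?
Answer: 13627/9 ≈ 1514.1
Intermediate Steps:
m(B) = 2 (m(B) = (½)*4 = 2)
v(D) = -(-3 + D)²/9 (v(D) = -(D - 3)²/9 = -(-3 + D)²/9)
f(o) = -8 + o
X = -50 (X = -27 - 1*23 = -27 - 23 = -50)
L = 55/9 (L = -(-3 + 2)²/9*(-55) = -⅑*(-1)²*(-55) = -⅑*1*(-55) = -⅑*(-55) = 55/9 ≈ 6.1111)
-29*(f(6) + X) + L = -29*((-8 + 6) - 50) + 55/9 = -29*(-2 - 50) + 55/9 = -29*(-52) + 55/9 = 1508 + 55/9 = 13627/9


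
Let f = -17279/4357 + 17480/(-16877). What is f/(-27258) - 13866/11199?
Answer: -3087600612356615/2494098106959382 ≈ -1.2380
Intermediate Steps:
f = -367778043/73533089 (f = -17279*1/4357 + 17480*(-1/16877) = -17279/4357 - 17480/16877 = -367778043/73533089 ≈ -5.0015)
f/(-27258) - 13866/11199 = -367778043/73533089/(-27258) - 13866/11199 = -367778043/73533089*(-1/27258) - 13866*1/11199 = 122592681/668121646654 - 4622/3733 = -3087600612356615/2494098106959382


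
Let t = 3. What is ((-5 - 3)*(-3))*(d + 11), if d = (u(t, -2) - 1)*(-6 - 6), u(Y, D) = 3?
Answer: -312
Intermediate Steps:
d = -24 (d = (3 - 1)*(-6 - 6) = 2*(-12) = -24)
((-5 - 3)*(-3))*(d + 11) = ((-5 - 3)*(-3))*(-24 + 11) = -8*(-3)*(-13) = 24*(-13) = -312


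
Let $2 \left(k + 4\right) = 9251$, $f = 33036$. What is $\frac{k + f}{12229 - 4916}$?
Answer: $\frac{75315}{14626} \approx 5.1494$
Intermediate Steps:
$k = \frac{9243}{2}$ ($k = -4 + \frac{1}{2} \cdot 9251 = -4 + \frac{9251}{2} = \frac{9243}{2} \approx 4621.5$)
$\frac{k + f}{12229 - 4916} = \frac{\frac{9243}{2} + 33036}{12229 - 4916} = \frac{75315}{2 \cdot 7313} = \frac{75315}{2} \cdot \frac{1}{7313} = \frac{75315}{14626}$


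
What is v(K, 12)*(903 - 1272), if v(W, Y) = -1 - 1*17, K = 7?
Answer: 6642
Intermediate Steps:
v(W, Y) = -18 (v(W, Y) = -1 - 17 = -18)
v(K, 12)*(903 - 1272) = -18*(903 - 1272) = -18*(-369) = 6642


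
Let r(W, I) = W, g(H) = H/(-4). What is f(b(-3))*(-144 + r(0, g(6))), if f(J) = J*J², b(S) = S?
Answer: 3888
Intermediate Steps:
g(H) = -H/4 (g(H) = H*(-¼) = -H/4)
f(J) = J³
f(b(-3))*(-144 + r(0, g(6))) = (-3)³*(-144 + 0) = -27*(-144) = 3888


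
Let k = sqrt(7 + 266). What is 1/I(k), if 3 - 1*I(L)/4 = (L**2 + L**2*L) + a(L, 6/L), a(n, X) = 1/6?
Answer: 4863/1459686742 - 2457*sqrt(273)/729843371 ≈ -5.2292e-5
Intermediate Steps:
a(n, X) = 1/6
k = sqrt(273) ≈ 16.523
I(L) = 34/3 - 4*L**2 - 4*L**3 (I(L) = 12 - 4*((L**2 + L**2*L) + 1/6) = 12 - 4*((L**2 + L**3) + 1/6) = 12 - 4*(1/6 + L**2 + L**3) = 12 + (-2/3 - 4*L**2 - 4*L**3) = 34/3 - 4*L**2 - 4*L**3)
1/I(k) = 1/(34/3 - 4*(sqrt(273))**2 - 4*273*sqrt(273)) = 1/(34/3 - 4*273 - 1092*sqrt(273)) = 1/(34/3 - 1092 - 1092*sqrt(273)) = 1/(-3242/3 - 1092*sqrt(273))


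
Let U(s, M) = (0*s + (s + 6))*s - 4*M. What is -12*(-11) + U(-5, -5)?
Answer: 147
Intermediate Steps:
U(s, M) = -4*M + s*(6 + s) (U(s, M) = (0 + (6 + s))*s - 4*M = (6 + s)*s - 4*M = s*(6 + s) - 4*M = -4*M + s*(6 + s))
-12*(-11) + U(-5, -5) = -12*(-11) + ((-5)² - 4*(-5) + 6*(-5)) = 132 + (25 + 20 - 30) = 132 + 15 = 147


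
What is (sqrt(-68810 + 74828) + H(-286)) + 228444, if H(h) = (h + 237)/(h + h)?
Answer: 130670017/572 + sqrt(6018) ≈ 2.2852e+5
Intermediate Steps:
H(h) = (237 + h)/(2*h) (H(h) = (237 + h)/((2*h)) = (237 + h)*(1/(2*h)) = (237 + h)/(2*h))
(sqrt(-68810 + 74828) + H(-286)) + 228444 = (sqrt(-68810 + 74828) + (1/2)*(237 - 286)/(-286)) + 228444 = (sqrt(6018) + (1/2)*(-1/286)*(-49)) + 228444 = (sqrt(6018) + 49/572) + 228444 = (49/572 + sqrt(6018)) + 228444 = 130670017/572 + sqrt(6018)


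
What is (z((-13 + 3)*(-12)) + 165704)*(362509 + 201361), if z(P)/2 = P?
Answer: 93570843280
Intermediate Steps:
z(P) = 2*P
(z((-13 + 3)*(-12)) + 165704)*(362509 + 201361) = (2*((-13 + 3)*(-12)) + 165704)*(362509 + 201361) = (2*(-10*(-12)) + 165704)*563870 = (2*120 + 165704)*563870 = (240 + 165704)*563870 = 165944*563870 = 93570843280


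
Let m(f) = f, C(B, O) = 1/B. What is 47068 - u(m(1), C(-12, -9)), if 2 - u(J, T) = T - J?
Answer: 564779/12 ≈ 47065.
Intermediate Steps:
u(J, T) = 2 + J - T (u(J, T) = 2 - (T - J) = 2 + (J - T) = 2 + J - T)
47068 - u(m(1), C(-12, -9)) = 47068 - (2 + 1 - 1/(-12)) = 47068 - (2 + 1 - 1*(-1/12)) = 47068 - (2 + 1 + 1/12) = 47068 - 1*37/12 = 47068 - 37/12 = 564779/12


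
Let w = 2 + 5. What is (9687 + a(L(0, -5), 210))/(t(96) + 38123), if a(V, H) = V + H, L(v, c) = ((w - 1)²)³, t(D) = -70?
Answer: 56553/38053 ≈ 1.4862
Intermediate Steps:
w = 7
L(v, c) = 46656 (L(v, c) = ((7 - 1)²)³ = (6²)³ = 36³ = 46656)
a(V, H) = H + V
(9687 + a(L(0, -5), 210))/(t(96) + 38123) = (9687 + (210 + 46656))/(-70 + 38123) = (9687 + 46866)/38053 = 56553*(1/38053) = 56553/38053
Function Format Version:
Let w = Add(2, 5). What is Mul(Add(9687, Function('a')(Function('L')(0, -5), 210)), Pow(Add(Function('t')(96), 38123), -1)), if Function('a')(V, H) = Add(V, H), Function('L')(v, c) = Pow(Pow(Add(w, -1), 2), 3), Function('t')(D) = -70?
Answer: Rational(56553, 38053) ≈ 1.4862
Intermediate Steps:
w = 7
Function('L')(v, c) = 46656 (Function('L')(v, c) = Pow(Pow(Add(7, -1), 2), 3) = Pow(Pow(6, 2), 3) = Pow(36, 3) = 46656)
Function('a')(V, H) = Add(H, V)
Mul(Add(9687, Function('a')(Function('L')(0, -5), 210)), Pow(Add(Function('t')(96), 38123), -1)) = Mul(Add(9687, Add(210, 46656)), Pow(Add(-70, 38123), -1)) = Mul(Add(9687, 46866), Pow(38053, -1)) = Mul(56553, Rational(1, 38053)) = Rational(56553, 38053)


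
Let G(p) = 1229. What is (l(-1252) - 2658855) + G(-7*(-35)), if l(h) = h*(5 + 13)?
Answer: -2680162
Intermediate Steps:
l(h) = 18*h (l(h) = h*18 = 18*h)
(l(-1252) - 2658855) + G(-7*(-35)) = (18*(-1252) - 2658855) + 1229 = (-22536 - 2658855) + 1229 = -2681391 + 1229 = -2680162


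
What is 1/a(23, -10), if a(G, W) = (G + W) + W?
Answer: ⅓ ≈ 0.33333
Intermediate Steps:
a(G, W) = G + 2*W
1/a(23, -10) = 1/(23 + 2*(-10)) = 1/(23 - 20) = 1/3 = ⅓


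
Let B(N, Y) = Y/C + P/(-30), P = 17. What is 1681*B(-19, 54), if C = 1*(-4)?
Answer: -354691/15 ≈ -23646.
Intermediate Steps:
C = -4
B(N, Y) = -17/30 - Y/4 (B(N, Y) = Y/(-4) + 17/(-30) = Y*(-¼) + 17*(-1/30) = -Y/4 - 17/30 = -17/30 - Y/4)
1681*B(-19, 54) = 1681*(-17/30 - ¼*54) = 1681*(-17/30 - 27/2) = 1681*(-211/15) = -354691/15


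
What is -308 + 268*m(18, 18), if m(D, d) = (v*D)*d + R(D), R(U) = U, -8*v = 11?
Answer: -114878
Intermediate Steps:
v = -11/8 (v = -1/8*11 = -11/8 ≈ -1.3750)
m(D, d) = D - 11*D*d/8 (m(D, d) = (-11*D/8)*d + D = -11*D*d/8 + D = D - 11*D*d/8)
-308 + 268*m(18, 18) = -308 + 268*((1/8)*18*(8 - 11*18)) = -308 + 268*((1/8)*18*(8 - 198)) = -308 + 268*((1/8)*18*(-190)) = -308 + 268*(-855/2) = -308 - 114570 = -114878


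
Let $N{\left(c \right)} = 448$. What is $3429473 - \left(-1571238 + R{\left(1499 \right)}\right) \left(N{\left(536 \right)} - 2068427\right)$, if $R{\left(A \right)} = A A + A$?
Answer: $1400567022971$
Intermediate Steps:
$R{\left(A \right)} = A + A^{2}$ ($R{\left(A \right)} = A^{2} + A = A + A^{2}$)
$3429473 - \left(-1571238 + R{\left(1499 \right)}\right) \left(N{\left(536 \right)} - 2068427\right) = 3429473 - \left(-1571238 + 1499 \left(1 + 1499\right)\right) \left(448 - 2068427\right) = 3429473 - \left(-1571238 + 1499 \cdot 1500\right) \left(-2067979\right) = 3429473 - \left(-1571238 + 2248500\right) \left(-2067979\right) = 3429473 - 677262 \left(-2067979\right) = 3429473 - -1400563593498 = 3429473 + 1400563593498 = 1400567022971$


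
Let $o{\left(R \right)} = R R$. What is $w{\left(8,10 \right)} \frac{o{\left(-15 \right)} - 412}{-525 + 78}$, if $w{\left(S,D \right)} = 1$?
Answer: $\frac{187}{447} \approx 0.41834$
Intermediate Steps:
$o{\left(R \right)} = R^{2}$
$w{\left(8,10 \right)} \frac{o{\left(-15 \right)} - 412}{-525 + 78} = 1 \frac{\left(-15\right)^{2} - 412}{-525 + 78} = 1 \frac{225 - 412}{-447} = 1 \left(\left(-187\right) \left(- \frac{1}{447}\right)\right) = 1 \cdot \frac{187}{447} = \frac{187}{447}$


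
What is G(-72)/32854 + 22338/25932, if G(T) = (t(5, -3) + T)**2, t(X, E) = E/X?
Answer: 906847917/887468675 ≈ 1.0218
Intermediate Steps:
G(T) = (-3/5 + T)**2
G(-72)/32854 + 22338/25932 = ((-3 + 5*(-72))**2/25)/32854 + 22338/25932 = ((-3 - 360)**2/25)*(1/32854) + 22338*(1/25932) = ((1/25)*(-363)**2)*(1/32854) + 3723/4322 = ((1/25)*131769)*(1/32854) + 3723/4322 = (131769/25)*(1/32854) + 3723/4322 = 131769/821350 + 3723/4322 = 906847917/887468675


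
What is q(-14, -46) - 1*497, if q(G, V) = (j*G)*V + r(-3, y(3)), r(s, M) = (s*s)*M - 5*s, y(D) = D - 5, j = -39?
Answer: -25616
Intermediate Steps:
y(D) = -5 + D
r(s, M) = -5*s + M*s² (r(s, M) = s²*M - 5*s = M*s² - 5*s = -5*s + M*s²)
q(G, V) = -3 - 39*G*V (q(G, V) = (-39*G)*V - 3*(-5 + (-5 + 3)*(-3)) = -39*G*V - 3*(-5 - 2*(-3)) = -39*G*V - 3*(-5 + 6) = -39*G*V - 3*1 = -39*G*V - 3 = -3 - 39*G*V)
q(-14, -46) - 1*497 = (-3 - 39*(-14)*(-46)) - 1*497 = (-3 - 25116) - 497 = -25119 - 497 = -25616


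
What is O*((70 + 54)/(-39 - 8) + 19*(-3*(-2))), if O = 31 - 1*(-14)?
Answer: 235530/47 ≈ 5011.3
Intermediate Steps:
O = 45 (O = 31 + 14 = 45)
O*((70 + 54)/(-39 - 8) + 19*(-3*(-2))) = 45*((70 + 54)/(-39 - 8) + 19*(-3*(-2))) = 45*(124/(-47) + 19*6) = 45*(124*(-1/47) + 114) = 45*(-124/47 + 114) = 45*(5234/47) = 235530/47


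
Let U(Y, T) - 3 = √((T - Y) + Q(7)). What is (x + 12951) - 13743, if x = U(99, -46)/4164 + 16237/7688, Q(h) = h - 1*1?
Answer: -2107210751/2667736 + I*√139/4164 ≈ -789.89 + 0.0028314*I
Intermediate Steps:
Q(h) = -1 + h (Q(h) = h - 1 = -1 + h)
U(Y, T) = 3 + √(6 + T - Y) (U(Y, T) = 3 + √((T - Y) + (-1 + 7)) = 3 + √((T - Y) + 6) = 3 + √(6 + T - Y))
x = 5636161/2667736 + I*√139/4164 (x = (3 + √(6 - 46 - 1*99))/4164 + 16237/7688 = (3 + √(6 - 46 - 99))*(1/4164) + 16237*(1/7688) = (3 + √(-139))*(1/4164) + 16237/7688 = (3 + I*√139)*(1/4164) + 16237/7688 = (1/1388 + I*√139/4164) + 16237/7688 = 5636161/2667736 + I*√139/4164 ≈ 2.1127 + 0.0028314*I)
(x + 12951) - 13743 = ((5636161/2667736 + I*√139/4164) + 12951) - 13743 = (34555485097/2667736 + I*√139/4164) - 13743 = -2107210751/2667736 + I*√139/4164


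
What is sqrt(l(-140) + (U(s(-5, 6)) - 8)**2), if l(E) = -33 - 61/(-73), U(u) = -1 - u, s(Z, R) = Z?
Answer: 2*I*sqrt(21535)/73 ≈ 4.0205*I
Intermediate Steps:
l(E) = -2348/73 (l(E) = -33 - 61*(-1/73) = -33 + 61/73 = -2348/73)
sqrt(l(-140) + (U(s(-5, 6)) - 8)**2) = sqrt(-2348/73 + ((-1 - 1*(-5)) - 8)**2) = sqrt(-2348/73 + ((-1 + 5) - 8)**2) = sqrt(-2348/73 + (4 - 8)**2) = sqrt(-2348/73 + (-4)**2) = sqrt(-2348/73 + 16) = sqrt(-1180/73) = 2*I*sqrt(21535)/73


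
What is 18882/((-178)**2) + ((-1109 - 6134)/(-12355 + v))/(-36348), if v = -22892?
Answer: 6047648759495/10148052169476 ≈ 0.59594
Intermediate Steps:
18882/((-178)**2) + ((-1109 - 6134)/(-12355 + v))/(-36348) = 18882/((-178)**2) + ((-1109 - 6134)/(-12355 - 22892))/(-36348) = 18882/31684 - 7243/(-35247)*(-1/36348) = 18882*(1/31684) - 7243*(-1/35247)*(-1/36348) = 9441/15842 + (7243/35247)*(-1/36348) = 9441/15842 - 7243/1281157956 = 6047648759495/10148052169476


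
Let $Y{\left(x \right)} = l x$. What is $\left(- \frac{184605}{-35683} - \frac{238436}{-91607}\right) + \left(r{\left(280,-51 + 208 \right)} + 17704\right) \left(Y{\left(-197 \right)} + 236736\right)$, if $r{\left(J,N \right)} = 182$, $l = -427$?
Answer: $\frac{18759102623483661953}{3268812581} \approx 5.7388 \cdot 10^{9}$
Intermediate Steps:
$Y{\left(x \right)} = - 427 x$
$\left(- \frac{184605}{-35683} - \frac{238436}{-91607}\right) + \left(r{\left(280,-51 + 208 \right)} + 17704\right) \left(Y{\left(-197 \right)} + 236736\right) = \left(- \frac{184605}{-35683} - \frac{238436}{-91607}\right) + \left(182 + 17704\right) \left(\left(-427\right) \left(-197\right) + 236736\right) = \left(\left(-184605\right) \left(- \frac{1}{35683}\right) - - \frac{238436}{91607}\right) + 17886 \left(84119 + 236736\right) = \left(\frac{184605}{35683} + \frac{238436}{91607}\right) + 17886 \cdot 320855 = \frac{25419222023}{3268812581} + 5738812530 = \frac{18759102623483661953}{3268812581}$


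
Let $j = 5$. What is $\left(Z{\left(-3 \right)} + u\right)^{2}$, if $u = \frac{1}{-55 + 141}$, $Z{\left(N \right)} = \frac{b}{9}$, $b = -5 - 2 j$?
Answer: $\frac{182329}{66564} \approx 2.7392$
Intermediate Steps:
$b = -15$ ($b = -5 - 10 = -15$)
$Z{\left(N \right)} = - \frac{5}{3}$ ($Z{\left(N \right)} = - \frac{15}{9} = \left(-15\right) \frac{1}{9} = - \frac{5}{3}$)
$u = \frac{1}{86} \approx 0.011628$
$\left(Z{\left(-3 \right)} + u\right)^{2} = \left(- \frac{5}{3} + \frac{1}{86}\right)^{2} = \left(- \frac{427}{258}\right)^{2} = \frac{182329}{66564}$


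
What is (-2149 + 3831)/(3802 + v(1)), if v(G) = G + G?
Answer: 841/1902 ≈ 0.44217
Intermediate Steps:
v(G) = 2*G
(-2149 + 3831)/(3802 + v(1)) = (-2149 + 3831)/(3802 + 2*1) = 1682/(3802 + 2) = 1682/3804 = 1682*(1/3804) = 841/1902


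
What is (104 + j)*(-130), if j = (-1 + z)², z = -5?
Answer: -18200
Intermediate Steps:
j = 36 (j = (-1 - 5)² = (-6)² = 36)
(104 + j)*(-130) = (104 + 36)*(-130) = 140*(-130) = -18200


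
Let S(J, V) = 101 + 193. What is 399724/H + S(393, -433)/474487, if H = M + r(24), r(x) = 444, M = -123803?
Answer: -189627574042/58532241833 ≈ -3.2397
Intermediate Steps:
H = -123359 (H = -123803 + 444 = -123359)
S(J, V) = 294
399724/H + S(393, -433)/474487 = 399724/(-123359) + 294/474487 = 399724*(-1/123359) + 294*(1/474487) = -399724/123359 + 294/474487 = -189627574042/58532241833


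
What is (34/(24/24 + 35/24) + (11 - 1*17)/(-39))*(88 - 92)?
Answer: -42904/767 ≈ -55.937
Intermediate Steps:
(34/(24/24 + 35/24) + (11 - 1*17)/(-39))*(88 - 92) = (34/(24*(1/24) + 35*(1/24)) + (11 - 17)*(-1/39))*(-4) = (34/(1 + 35/24) - 6*(-1/39))*(-4) = (34/(59/24) + 2/13)*(-4) = (34*(24/59) + 2/13)*(-4) = (816/59 + 2/13)*(-4) = (10726/767)*(-4) = -42904/767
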